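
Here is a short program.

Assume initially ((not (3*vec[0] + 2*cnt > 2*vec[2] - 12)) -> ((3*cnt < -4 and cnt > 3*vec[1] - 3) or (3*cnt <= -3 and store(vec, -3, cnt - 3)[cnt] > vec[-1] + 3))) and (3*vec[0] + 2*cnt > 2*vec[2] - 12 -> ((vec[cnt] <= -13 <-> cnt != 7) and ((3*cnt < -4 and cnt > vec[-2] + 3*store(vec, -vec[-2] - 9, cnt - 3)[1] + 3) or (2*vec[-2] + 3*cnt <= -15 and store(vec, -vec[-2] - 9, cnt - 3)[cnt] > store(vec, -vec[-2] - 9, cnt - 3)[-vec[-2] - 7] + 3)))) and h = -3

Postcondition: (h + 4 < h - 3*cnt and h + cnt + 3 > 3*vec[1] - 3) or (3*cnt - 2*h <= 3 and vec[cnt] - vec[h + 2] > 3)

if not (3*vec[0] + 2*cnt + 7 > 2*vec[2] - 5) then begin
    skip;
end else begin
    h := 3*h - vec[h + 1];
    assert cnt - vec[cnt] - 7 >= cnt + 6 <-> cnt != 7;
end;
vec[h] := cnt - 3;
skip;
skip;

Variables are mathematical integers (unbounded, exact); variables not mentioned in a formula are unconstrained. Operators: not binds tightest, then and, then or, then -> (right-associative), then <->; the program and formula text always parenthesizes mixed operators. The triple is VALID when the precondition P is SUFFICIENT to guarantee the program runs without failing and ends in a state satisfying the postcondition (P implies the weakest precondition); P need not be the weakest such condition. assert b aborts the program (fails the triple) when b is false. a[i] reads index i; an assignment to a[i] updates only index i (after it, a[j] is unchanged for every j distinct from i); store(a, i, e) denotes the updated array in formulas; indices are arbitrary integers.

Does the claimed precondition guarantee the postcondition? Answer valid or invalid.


Working backward. After the program, the postcondition (h + 4 < h - 3*cnt and h + cnt + 3 > 3*vec[1] - 3) or (3*cnt - 2*h <= 3 and vec[cnt] - vec[h + 2] > 3) must hold; in canonical form it is (3*cnt < -4 and cnt + h > 3*vec[1] - 6) or (3*cnt <= 2*h + 3 and vec[cnt] > vec[h + 2] + 3).
Before skip: (3*cnt < -4 and cnt + h > 3*vec[1] - 6) or (3*cnt <= 2*h + 3 and vec[cnt] > vec[h + 2] + 3)
Before skip: (3*cnt < -4 and cnt + h > 3*vec[1] - 6) or (3*cnt <= 2*h + 3 and vec[cnt] > vec[h + 2] + 3)
Before vec[h] := cnt - 3: (3*cnt < -4 and cnt + h > 3*store(vec, h, cnt - 3)[1] - 6) or (3*cnt <= 2*h + 3 and store(vec, h, cnt - 3)[cnt] > store(vec, h, cnt - 3)[h + 2] + 3)
Then branch requires (3*cnt < -4 and cnt + h > 3*store(vec, h, cnt - 3)[1] - 6) or (3*cnt <= 2*h + 3 and store(vec, h, cnt - 3)[cnt] > store(vec, h, cnt - 3)[h + 2] + 3); else branch requires (vec[cnt] <= -13 <-> cnt != 7) and ((3*cnt < -4 and cnt + 3*h > vec[h + 1] + 3*store(vec, -vec[h + 1] + 3*h, cnt - 3)[1] - 6) or (2*vec[h + 1] + 3*cnt <= 6*h + 3 and store(vec, -vec[h + 1] + 3*h, cnt - 3)[cnt] > store(vec, -vec[h + 1] + 3*h, cnt - 3)[-vec[h + 1] + 3*h + 2] + 3)).
Before the if: ((not (3*vec[0] + 2*cnt > 2*vec[2] - 12)) -> ((3*cnt < -4 and cnt + h > 3*store(vec, h, cnt - 3)[1] - 6) or (3*cnt <= 2*h + 3 and store(vec, h, cnt - 3)[cnt] > store(vec, h, cnt - 3)[h + 2] + 3))) and (3*vec[0] + 2*cnt > 2*vec[2] - 12 -> ((vec[cnt] <= -13 <-> cnt != 7) and ((3*cnt < -4 and cnt + 3*h > vec[h + 1] + 3*store(vec, -vec[h + 1] + 3*h, cnt - 3)[1] - 6) or (2*vec[h + 1] + 3*cnt <= 6*h + 3 and store(vec, -vec[h + 1] + 3*h, cnt - 3)[cnt] > store(vec, -vec[h + 1] + 3*h, cnt - 3)[-vec[h + 1] + 3*h + 2] + 3))))
The weakest precondition is ((not (3*vec[0] + 2*cnt > 2*vec[2] - 12)) -> ((3*cnt < -4 and cnt + h > 3*store(vec, h, cnt - 3)[1] - 6) or (3*cnt <= 2*h + 3 and store(vec, h, cnt - 3)[cnt] > store(vec, h, cnt - 3)[h + 2] + 3))) and (3*vec[0] + 2*cnt > 2*vec[2] - 12 -> ((vec[cnt] <= -13 <-> cnt != 7) and ((3*cnt < -4 and cnt + 3*h > vec[h + 1] + 3*store(vec, -vec[h + 1] + 3*h, cnt - 3)[1] - 6) or (2*vec[h + 1] + 3*cnt <= 6*h + 3 and store(vec, -vec[h + 1] + 3*h, cnt - 3)[cnt] > store(vec, -vec[h + 1] + 3*h, cnt - 3)[-vec[h + 1] + 3*h + 2] + 3)))).
Check whether ((not (3*vec[0] + 2*cnt > 2*vec[2] - 12)) -> ((3*cnt < -4 and cnt > 3*vec[1] - 3) or (3*cnt <= -3 and store(vec, -3, cnt - 3)[cnt] > vec[-1] + 3))) and (3*vec[0] + 2*cnt > 2*vec[2] - 12 -> ((vec[cnt] <= -13 <-> cnt != 7) and ((3*cnt < -4 and cnt > vec[-2] + 3*store(vec, -vec[-2] - 9, cnt - 3)[1] + 3) or (2*vec[-2] + 3*cnt <= -15 and store(vec, -vec[-2] - 9, cnt - 3)[cnt] > store(vec, -vec[-2] - 9, cnt - 3)[-vec[-2] - 7] + 3)))) and h = -3 implies it.
Every state satisfying the precondition satisfies the weakest precondition: the implication holds.
Answer: valid


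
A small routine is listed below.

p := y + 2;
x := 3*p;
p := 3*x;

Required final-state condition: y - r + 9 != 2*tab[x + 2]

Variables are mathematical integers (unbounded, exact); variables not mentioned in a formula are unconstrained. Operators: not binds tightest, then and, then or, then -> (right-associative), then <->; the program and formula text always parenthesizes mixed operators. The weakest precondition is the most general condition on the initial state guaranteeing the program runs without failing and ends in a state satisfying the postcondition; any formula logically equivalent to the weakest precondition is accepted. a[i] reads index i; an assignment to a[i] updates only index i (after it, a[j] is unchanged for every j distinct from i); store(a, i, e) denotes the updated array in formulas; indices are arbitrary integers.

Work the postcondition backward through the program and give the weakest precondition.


Working backward. After the program, the postcondition y - r + 9 != 2*tab[x + 2] must hold; in canonical form it is y != 2*tab[x + 2] + r - 9.
Before p := 3*x: y != 2*tab[x + 2] + r - 9
Before x := 3*p: y != 2*tab[3*p + 2] + r - 9
Before p := y + 2: y != 2*tab[3*y + 8] + r - 9
Answer: WP = y != 2*tab[3*y + 8] + r - 9


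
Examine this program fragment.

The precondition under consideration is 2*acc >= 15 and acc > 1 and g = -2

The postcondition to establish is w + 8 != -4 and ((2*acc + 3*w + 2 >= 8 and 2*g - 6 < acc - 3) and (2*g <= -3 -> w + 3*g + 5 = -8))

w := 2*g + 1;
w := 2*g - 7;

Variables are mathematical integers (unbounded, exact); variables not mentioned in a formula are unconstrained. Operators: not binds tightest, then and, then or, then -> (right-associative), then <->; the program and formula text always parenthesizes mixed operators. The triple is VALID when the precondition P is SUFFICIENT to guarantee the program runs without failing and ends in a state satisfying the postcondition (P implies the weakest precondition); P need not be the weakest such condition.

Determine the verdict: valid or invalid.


Working backward. After the program, the postcondition w + 8 != -4 and ((2*acc + 3*w + 2 >= 8 and 2*g - 6 < acc - 3) and (2*g <= -3 -> w + 3*g + 5 = -8)) must hold; in canonical form it is w != -12 and 2*acc + 3*w >= 6 and 2*g < acc + 3 and (2*g <= -3 -> 3*g + w = -13).
Before w := 2*g - 7: 2*g != -5 and 2*acc + 6*g >= 27 and 2*g < acc + 3 and (2*g <= -3 -> 5*g = -6)
Before w := 2*g + 1: 2*g != -5 and 2*acc + 6*g >= 27 and 2*g < acc + 3 and (2*g <= -3 -> 5*g = -6)
The weakest precondition is 2*g != -5 and 2*acc + 6*g >= 27 and 2*g < acc + 3 and (2*g <= -3 -> 5*g = -6).
Check whether 2*acc >= 15 and acc > 1 and g = -2 implies it.
Countermodel: at the initial state acc = 8, g = -2, the precondition holds but the weakest precondition fails.
Answer: invalid


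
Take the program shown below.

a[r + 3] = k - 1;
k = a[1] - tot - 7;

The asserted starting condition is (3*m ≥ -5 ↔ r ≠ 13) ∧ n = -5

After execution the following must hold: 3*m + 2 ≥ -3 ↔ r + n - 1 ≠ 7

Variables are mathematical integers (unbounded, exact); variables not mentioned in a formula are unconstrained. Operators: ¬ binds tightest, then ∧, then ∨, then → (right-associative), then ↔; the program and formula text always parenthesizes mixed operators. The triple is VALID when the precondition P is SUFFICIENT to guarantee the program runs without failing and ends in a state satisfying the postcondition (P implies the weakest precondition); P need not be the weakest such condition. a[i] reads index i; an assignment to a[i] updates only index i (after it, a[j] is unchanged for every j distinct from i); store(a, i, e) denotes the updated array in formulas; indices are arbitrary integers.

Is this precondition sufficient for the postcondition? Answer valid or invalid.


Working backward. After the program, the postcondition 3*m + 2 ≥ -3 ↔ r + n - 1 ≠ 7 must hold; in canonical form it is 3*m ≥ -5 ↔ n + r ≠ 8.
Before k := a[1] - tot - 7: 3*m ≥ -5 ↔ n + r ≠ 8
Before a[r + 3] := k - 1: 3*m ≥ -5 ↔ n + r ≠ 8
The weakest precondition is 3*m ≥ -5 ↔ n + r ≠ 8.
Check whether (3*m ≥ -5 ↔ r ≠ 13) ∧ n = -5 implies it.
Every state satisfying the precondition satisfies the weakest precondition: the implication holds.
Answer: valid


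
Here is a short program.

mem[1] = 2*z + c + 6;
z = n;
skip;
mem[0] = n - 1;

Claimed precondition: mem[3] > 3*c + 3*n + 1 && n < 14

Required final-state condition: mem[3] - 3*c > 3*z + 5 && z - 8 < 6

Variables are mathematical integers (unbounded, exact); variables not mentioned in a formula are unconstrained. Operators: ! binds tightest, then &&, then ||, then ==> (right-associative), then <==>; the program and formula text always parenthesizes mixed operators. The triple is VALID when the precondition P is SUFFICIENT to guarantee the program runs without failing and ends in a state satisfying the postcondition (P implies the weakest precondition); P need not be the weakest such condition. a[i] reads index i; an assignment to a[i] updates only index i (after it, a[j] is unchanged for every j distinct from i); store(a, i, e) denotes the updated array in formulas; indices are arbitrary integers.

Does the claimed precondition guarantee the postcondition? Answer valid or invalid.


Working backward. After the program, the postcondition mem[3] - 3*c > 3*z + 5 && z - 8 < 6 must hold; in canonical form it is mem[3] > 3*c + 3*z + 5 && z < 14.
Before mem[0] := n - 1: mem[3] > 3*c + 3*z + 5 && z < 14
Before skip: mem[3] > 3*c + 3*z + 5 && z < 14
Before z := n: mem[3] > 3*c + 3*n + 5 && n < 14
Before mem[1] := 2*z + c + 6: mem[3] > 3*c + 3*n + 5 && n < 14
The weakest precondition is mem[3] > 3*c + 3*n + 5 && n < 14.
Check whether mem[3] > 3*c + 3*n + 1 && n < 14 implies it.
Countermodel: at the initial state c = 0, mem = {[3] = -1, elsewhere -1}, n = -1, the precondition holds but the weakest precondition fails.
Answer: invalid


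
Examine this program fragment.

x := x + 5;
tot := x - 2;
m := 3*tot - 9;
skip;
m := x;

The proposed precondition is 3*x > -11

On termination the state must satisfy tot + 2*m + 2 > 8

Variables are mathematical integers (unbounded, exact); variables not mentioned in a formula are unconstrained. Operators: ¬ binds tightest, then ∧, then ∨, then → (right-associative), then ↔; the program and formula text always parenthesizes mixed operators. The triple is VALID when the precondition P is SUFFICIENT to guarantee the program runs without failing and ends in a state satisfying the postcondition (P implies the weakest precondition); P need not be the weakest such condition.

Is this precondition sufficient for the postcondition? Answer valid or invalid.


Working backward. After the program, the postcondition tot + 2*m + 2 > 8 must hold; in canonical form it is 2*m + tot > 6.
Before m := x: tot + 2*x > 6
Before skip: tot + 2*x > 6
Before m := 3*tot - 9: tot + 2*x > 6
Before tot := x - 2: 3*x > 8
Before x := x + 5: 3*x > -7
The weakest precondition is 3*x > -7.
Check whether 3*x > -11 implies it.
Countermodel: at the initial state x = -3, the precondition holds but the weakest precondition fails.
Answer: invalid


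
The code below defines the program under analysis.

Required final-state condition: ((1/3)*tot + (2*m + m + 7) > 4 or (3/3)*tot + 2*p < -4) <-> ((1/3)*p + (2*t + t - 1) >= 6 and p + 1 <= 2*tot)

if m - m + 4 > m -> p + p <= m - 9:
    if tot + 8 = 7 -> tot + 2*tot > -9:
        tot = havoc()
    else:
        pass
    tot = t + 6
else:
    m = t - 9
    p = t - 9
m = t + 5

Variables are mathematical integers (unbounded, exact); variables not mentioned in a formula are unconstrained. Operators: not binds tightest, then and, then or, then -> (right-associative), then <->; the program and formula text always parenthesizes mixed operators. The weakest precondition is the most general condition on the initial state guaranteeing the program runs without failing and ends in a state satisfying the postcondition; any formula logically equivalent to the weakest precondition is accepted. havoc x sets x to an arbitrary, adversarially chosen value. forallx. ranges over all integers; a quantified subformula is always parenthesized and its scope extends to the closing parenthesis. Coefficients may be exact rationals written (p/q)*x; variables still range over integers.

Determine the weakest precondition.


Working backward. After the program, the postcondition ((1/3)*tot + (2*m + m + 7) > 4 or (3/3)*tot + 2*p < -4) <-> ((1/3)*p + (2*t + t - 1) >= 6 and p + 1 <= 2*tot) must hold; in canonical form it is (3*m + (1/3)*tot > -3 or 2*p + tot < -4) <-> ((1/3)*p + 3*t >= 7 and p <= 2*tot - 1).
Before m := t + 5: (3*t + (1/3)*tot > -18 or 2*p + tot < -4) <-> ((1/3)*p + 3*t >= 7 and p <= 2*tot - 1)
Then branch requires ((tot = -1 -> 3*tot > -9) -> (((10/3)*t > -20 or 2*p + t < -10) <-> ((1/3)*p + 3*t >= 7 and p <= 2*t + 11))) and ((not (tot = -1 -> 3*tot > -9)) -> (((10/3)*t > -20 or 2*p + t < -10) <-> ((1/3)*p + 3*t >= 7 and p <= 2*t + 11))); else branch requires (3*t + (1/3)*tot > -18 or 2*t + tot < 14) <-> ((10/3)*t >= 10 and t <= 2*tot + 8).
Before the if: ((m < 4 -> 2*p <= m - 9) -> (((tot = -1 -> 3*tot > -9) -> (((10/3)*t > -20 or 2*p + t < -10) <-> ((1/3)*p + 3*t >= 7 and p <= 2*t + 11))) and ((not (tot = -1 -> 3*tot > -9)) -> (((10/3)*t > -20 or 2*p + t < -10) <-> ((1/3)*p + 3*t >= 7 and p <= 2*t + 11))))) and ((not (m < 4 -> 2*p <= m - 9)) -> ((3*t + (1/3)*tot > -18 or 2*t + tot < 14) <-> ((10/3)*t >= 10 and t <= 2*tot + 8)))
Answer: WP = ((m < 4 -> 2*p <= m - 9) -> (((tot = -1 -> 3*tot > -9) -> (((10/3)*t > -20 or 2*p + t < -10) <-> ((1/3)*p + 3*t >= 7 and p <= 2*t + 11))) and ((not (tot = -1 -> 3*tot > -9)) -> (((10/3)*t > -20 or 2*p + t < -10) <-> ((1/3)*p + 3*t >= 7 and p <= 2*t + 11))))) and ((not (m < 4 -> 2*p <= m - 9)) -> ((3*t + (1/3)*tot > -18 or 2*t + tot < 14) <-> ((10/3)*t >= 10 and t <= 2*tot + 8)))


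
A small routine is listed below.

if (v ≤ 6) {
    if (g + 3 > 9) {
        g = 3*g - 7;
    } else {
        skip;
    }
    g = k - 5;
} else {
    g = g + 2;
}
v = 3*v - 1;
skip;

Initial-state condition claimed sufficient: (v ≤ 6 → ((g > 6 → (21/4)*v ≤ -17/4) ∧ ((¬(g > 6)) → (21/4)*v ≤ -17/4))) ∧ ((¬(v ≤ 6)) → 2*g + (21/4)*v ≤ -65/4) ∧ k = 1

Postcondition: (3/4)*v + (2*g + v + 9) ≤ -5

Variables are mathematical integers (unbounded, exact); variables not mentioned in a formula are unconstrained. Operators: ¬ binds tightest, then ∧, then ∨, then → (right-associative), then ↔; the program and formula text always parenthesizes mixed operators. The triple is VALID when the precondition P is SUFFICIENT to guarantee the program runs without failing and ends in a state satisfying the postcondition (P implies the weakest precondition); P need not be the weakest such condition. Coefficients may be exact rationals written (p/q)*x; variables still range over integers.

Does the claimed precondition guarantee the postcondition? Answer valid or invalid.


Working backward. After the program, the postcondition (3/4)*v + (2*g + v + 9) ≤ -5 must hold; in canonical form it is 2*g + (7/4)*v ≤ -14.
Before skip: 2*g + (7/4)*v ≤ -14
Before v := 3*v - 1: 2*g + (21/4)*v ≤ -49/4
Then branch requires (g > 6 → 2*k + (21/4)*v ≤ -9/4) ∧ ((¬(g > 6)) → 2*k + (21/4)*v ≤ -9/4); else branch requires 2*g + (21/4)*v ≤ -65/4.
Before the if: (v ≤ 6 → ((g > 6 → 2*k + (21/4)*v ≤ -9/4) ∧ ((¬(g > 6)) → 2*k + (21/4)*v ≤ -9/4))) ∧ ((¬(v ≤ 6)) → 2*g + (21/4)*v ≤ -65/4)
The weakest precondition is (v ≤ 6 → ((g > 6 → 2*k + (21/4)*v ≤ -9/4) ∧ ((¬(g > 6)) → 2*k + (21/4)*v ≤ -9/4))) ∧ ((¬(v ≤ 6)) → 2*g + (21/4)*v ≤ -65/4).
Check whether (v ≤ 6 → ((g > 6 → (21/4)*v ≤ -17/4) ∧ ((¬(g > 6)) → (21/4)*v ≤ -17/4))) ∧ ((¬(v ≤ 6)) → 2*g + (21/4)*v ≤ -65/4) ∧ k = 1 implies it.
Every state satisfying the precondition satisfies the weakest precondition: the implication holds.
Answer: valid


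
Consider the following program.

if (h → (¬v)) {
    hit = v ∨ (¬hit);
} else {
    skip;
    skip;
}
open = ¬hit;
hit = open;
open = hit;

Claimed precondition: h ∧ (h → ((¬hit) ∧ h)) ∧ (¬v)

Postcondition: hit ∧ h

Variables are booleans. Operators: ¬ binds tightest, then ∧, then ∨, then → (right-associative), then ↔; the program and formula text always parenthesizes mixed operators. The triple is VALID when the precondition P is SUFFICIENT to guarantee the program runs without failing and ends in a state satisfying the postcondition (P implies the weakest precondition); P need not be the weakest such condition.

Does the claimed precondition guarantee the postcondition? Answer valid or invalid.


Working backward. After the program, hit ∧ h must hold.
Before open := hit: hit ∧ h
Before hit := open: open ∧ h
Before open := ¬hit: (¬hit) ∧ h
Then branch requires (¬(v ∨ (¬hit))) ∧ h; else branch requires (¬hit) ∧ h.
Before the if: ((h → (¬v)) → ((¬(v ∨ (¬hit))) ∧ h)) ∧ ((¬(h → (¬v))) → ((¬hit) ∧ h))
The weakest precondition is ((h → (¬v)) → ((¬(v ∨ (¬hit))) ∧ h)) ∧ ((¬(h → (¬v))) → ((¬hit) ∧ h)).
Check whether h ∧ (h → ((¬hit) ∧ h)) ∧ (¬v) implies it.
Countermodel: at the initial state h = true, hit = false, v = false, the precondition holds but the weakest precondition fails.
Answer: invalid


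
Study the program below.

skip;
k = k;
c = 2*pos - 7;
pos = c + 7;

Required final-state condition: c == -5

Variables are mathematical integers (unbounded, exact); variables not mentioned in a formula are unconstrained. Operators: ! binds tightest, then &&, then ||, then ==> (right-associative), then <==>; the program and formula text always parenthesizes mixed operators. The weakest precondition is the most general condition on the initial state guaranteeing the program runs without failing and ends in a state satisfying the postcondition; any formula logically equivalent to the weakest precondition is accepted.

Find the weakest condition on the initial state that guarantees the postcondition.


Working backward. After the program, c == -5 must hold.
Before pos := c + 7: c == -5
Before c := 2*pos - 7: 2*pos == 2
Before k := k: 2*pos == 2
Before skip: 2*pos == 2
Answer: WP = 2*pos == 2


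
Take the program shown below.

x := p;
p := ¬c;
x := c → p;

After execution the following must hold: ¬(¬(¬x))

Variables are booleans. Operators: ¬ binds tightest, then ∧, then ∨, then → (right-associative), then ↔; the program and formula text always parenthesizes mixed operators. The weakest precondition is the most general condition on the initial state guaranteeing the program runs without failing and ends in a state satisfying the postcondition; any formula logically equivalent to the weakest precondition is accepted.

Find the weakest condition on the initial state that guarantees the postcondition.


Working backward. After the program, the postcondition ¬(¬(¬x)) must hold; in canonical form it is ¬x.
Before x := c → p: ¬(c → p)
Before p := ¬c: ¬(c → (¬c))
Before x := p: ¬(c → (¬c))
Answer: WP = ¬(c → (¬c))


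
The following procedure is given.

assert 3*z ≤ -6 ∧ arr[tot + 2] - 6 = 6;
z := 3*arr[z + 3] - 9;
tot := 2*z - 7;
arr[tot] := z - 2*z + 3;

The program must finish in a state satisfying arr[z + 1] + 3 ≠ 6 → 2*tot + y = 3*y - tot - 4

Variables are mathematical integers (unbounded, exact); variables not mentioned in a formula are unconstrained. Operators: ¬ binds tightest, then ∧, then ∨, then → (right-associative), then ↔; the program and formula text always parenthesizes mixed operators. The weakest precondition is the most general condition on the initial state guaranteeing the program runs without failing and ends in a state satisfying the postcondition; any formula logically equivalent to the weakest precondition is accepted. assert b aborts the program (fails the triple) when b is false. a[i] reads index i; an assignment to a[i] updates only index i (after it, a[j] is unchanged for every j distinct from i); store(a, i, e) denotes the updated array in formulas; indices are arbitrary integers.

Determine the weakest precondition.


Working backward. After the program, the postcondition arr[z + 1] + 3 ≠ 6 → 2*tot + y = 3*y - tot - 4 must hold; in canonical form it is arr[z + 1] ≠ 3 → 3*tot = 2*y - 4.
Before arr[tot] := z - 2*z + 3: store(arr, tot, -z + 3)[z + 1] ≠ 3 → 3*tot = 2*y - 4
Before tot := 2*z - 7: store(arr, 2*z - 7, -z + 3)[z + 1] ≠ 3 → 6*z = 2*y + 17
Before z := 3*arr[z + 3] - 9: store(arr, 6*arr[z + 3] - 25, -3*arr[z + 3] + 12)[3*arr[z + 3] - 8] ≠ 3 → 18*arr[z + 3] = 2*y + 71
Before assert 3*z ≤ -6 ∧ arr[tot + 2] - 6 = 6: 3*z ≤ -6 ∧ arr[tot + 2] = 12 ∧ (store(arr, 6*arr[z + 3] - 25, -3*arr[z + 3] + 12)[3*arr[z + 3] - 8] ≠ 3 → 18*arr[z + 3] = 2*y + 71)
Answer: WP = 3*z ≤ -6 ∧ arr[tot + 2] = 12 ∧ (store(arr, 6*arr[z + 3] - 25, -3*arr[z + 3] + 12)[3*arr[z + 3] - 8] ≠ 3 → 18*arr[z + 3] = 2*y + 71)


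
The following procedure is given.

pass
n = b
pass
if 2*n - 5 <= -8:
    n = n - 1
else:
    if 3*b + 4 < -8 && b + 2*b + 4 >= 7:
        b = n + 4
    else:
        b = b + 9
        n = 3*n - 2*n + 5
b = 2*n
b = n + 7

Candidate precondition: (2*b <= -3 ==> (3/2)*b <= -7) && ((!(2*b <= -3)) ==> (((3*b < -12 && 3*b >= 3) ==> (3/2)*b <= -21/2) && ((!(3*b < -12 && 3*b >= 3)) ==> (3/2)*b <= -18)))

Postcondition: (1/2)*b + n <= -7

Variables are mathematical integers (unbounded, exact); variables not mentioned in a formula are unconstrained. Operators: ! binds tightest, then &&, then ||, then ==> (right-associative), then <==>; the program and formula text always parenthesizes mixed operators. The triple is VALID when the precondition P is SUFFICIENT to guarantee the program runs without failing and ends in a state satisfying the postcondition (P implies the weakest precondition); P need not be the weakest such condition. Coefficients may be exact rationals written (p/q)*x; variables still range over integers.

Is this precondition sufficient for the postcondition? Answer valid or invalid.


Working backward. After the program, (1/2)*b + n <= -7 must hold.
Before b := n + 7: (3/2)*n <= -21/2
Before b := 2*n: (3/2)*n <= -21/2
Then branch requires (3/2)*n <= -9; else branch requires ((3*b < -12 && 3*b >= 3) ==> (3/2)*n <= -21/2) && ((!(3*b < -12 && 3*b >= 3)) ==> (3/2)*n <= -18).
Before the if: (2*n <= -3 ==> (3/2)*n <= -9) && ((!(2*n <= -3)) ==> (((3*b < -12 && 3*b >= 3) ==> (3/2)*n <= -21/2) && ((!(3*b < -12 && 3*b >= 3)) ==> (3/2)*n <= -18)))
Before skip: (2*n <= -3 ==> (3/2)*n <= -9) && ((!(2*n <= -3)) ==> (((3*b < -12 && 3*b >= 3) ==> (3/2)*n <= -21/2) && ((!(3*b < -12 && 3*b >= 3)) ==> (3/2)*n <= -18)))
Before n := b: (2*b <= -3 ==> (3/2)*b <= -9) && ((!(2*b <= -3)) ==> (((3*b < -12 && 3*b >= 3) ==> (3/2)*b <= -21/2) && ((!(3*b < -12 && 3*b >= 3)) ==> (3/2)*b <= -18)))
Before skip: (2*b <= -3 ==> (3/2)*b <= -9) && ((!(2*b <= -3)) ==> (((3*b < -12 && 3*b >= 3) ==> (3/2)*b <= -21/2) && ((!(3*b < -12 && 3*b >= 3)) ==> (3/2)*b <= -18)))
The weakest precondition is (2*b <= -3 ==> (3/2)*b <= -9) && ((!(2*b <= -3)) ==> (((3*b < -12 && 3*b >= 3) ==> (3/2)*b <= -21/2) && ((!(3*b < -12 && 3*b >= 3)) ==> (3/2)*b <= -18))).
Check whether (2*b <= -3 ==> (3/2)*b <= -7) && ((!(2*b <= -3)) ==> (((3*b < -12 && 3*b >= 3) ==> (3/2)*b <= -21/2) && ((!(3*b < -12 && 3*b >= 3)) ==> (3/2)*b <= -18))) implies it.
Countermodel: at the initial state b = -5, the precondition holds but the weakest precondition fails.
Answer: invalid


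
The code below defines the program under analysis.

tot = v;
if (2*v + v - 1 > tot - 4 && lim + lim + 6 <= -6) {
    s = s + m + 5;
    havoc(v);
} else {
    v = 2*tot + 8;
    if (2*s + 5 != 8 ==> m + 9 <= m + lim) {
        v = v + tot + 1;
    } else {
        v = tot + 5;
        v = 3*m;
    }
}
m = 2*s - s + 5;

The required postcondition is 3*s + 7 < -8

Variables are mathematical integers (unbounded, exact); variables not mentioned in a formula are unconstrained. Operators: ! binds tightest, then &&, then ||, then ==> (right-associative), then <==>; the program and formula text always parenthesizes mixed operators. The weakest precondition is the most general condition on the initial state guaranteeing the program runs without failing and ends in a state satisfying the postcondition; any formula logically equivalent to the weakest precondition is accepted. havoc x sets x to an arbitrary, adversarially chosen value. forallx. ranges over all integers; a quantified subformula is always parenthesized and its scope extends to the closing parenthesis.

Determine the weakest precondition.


Working backward. After the program, the postcondition 3*s + 7 < -8 must hold; in canonical form it is 3*s < -15.
Before m := 2*s - s + 5: 3*s < -15
Then branch requires 3*m + 3*s < -30; else branch requires ((2*s != 3 ==> lim >= 9) ==> 3*s < -15) && ((!(2*s != 3 ==> lim >= 9)) ==> 3*s < -15).
Before the if: ((3*v > tot - 3 && 2*lim <= -12) ==> 3*m + 3*s < -30) && ((!(3*v > tot - 3 && 2*lim <= -12)) ==> (((2*s != 3 ==> lim >= 9) ==> 3*s < -15) && ((!(2*s != 3 ==> lim >= 9)) ==> 3*s < -15)))
Before tot := v: ((2*v > -3 && 2*lim <= -12) ==> 3*m + 3*s < -30) && ((!(2*v > -3 && 2*lim <= -12)) ==> (((2*s != 3 ==> lim >= 9) ==> 3*s < -15) && ((!(2*s != 3 ==> lim >= 9)) ==> 3*s < -15)))
Answer: WP = ((2*v > -3 && 2*lim <= -12) ==> 3*m + 3*s < -30) && ((!(2*v > -3 && 2*lim <= -12)) ==> (((2*s != 3 ==> lim >= 9) ==> 3*s < -15) && ((!(2*s != 3 ==> lim >= 9)) ==> 3*s < -15)))


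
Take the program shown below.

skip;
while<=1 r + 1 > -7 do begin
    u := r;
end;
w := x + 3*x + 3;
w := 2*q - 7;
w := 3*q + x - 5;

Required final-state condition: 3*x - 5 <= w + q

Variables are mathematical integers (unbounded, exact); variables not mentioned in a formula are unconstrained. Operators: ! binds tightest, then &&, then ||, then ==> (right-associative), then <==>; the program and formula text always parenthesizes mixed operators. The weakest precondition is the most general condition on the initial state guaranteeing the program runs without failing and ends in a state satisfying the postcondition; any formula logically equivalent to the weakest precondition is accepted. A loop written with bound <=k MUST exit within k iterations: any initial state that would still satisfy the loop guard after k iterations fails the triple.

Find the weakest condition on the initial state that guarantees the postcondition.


Working backward. After the program, the postcondition 3*x - 5 <= w + q must hold; in canonical form it is 3*x <= q + w + 5.
Before w := 3*q + x - 5: 2*x <= 4*q
Before w := 2*q - 7: 2*x <= 4*q
Before w := x + 3*x + 3: 2*x <= 4*q
Before the loop (bound <=1), unroll the exhaustion recursion (WP_0 = exit-now case; WP_j = one more guarded iteration, up to j = 1):
  WP_0: (!(r > -8)) && 2*x <= 4*q
  WP_1: (r > -8 ==> ((!(r > -8)) && 2*x <= 4*q)) && ((!(r > -8)) ==> 2*x <= 4*q)
So before the loop: (r > -8 ==> ((!(r > -8)) && 2*x <= 4*q)) && ((!(r > -8)) ==> 2*x <= 4*q)
Before skip: (r > -8 ==> ((!(r > -8)) && 2*x <= 4*q)) && ((!(r > -8)) ==> 2*x <= 4*q)
Answer: WP = (r > -8 ==> ((!(r > -8)) && 2*x <= 4*q)) && ((!(r > -8)) ==> 2*x <= 4*q)


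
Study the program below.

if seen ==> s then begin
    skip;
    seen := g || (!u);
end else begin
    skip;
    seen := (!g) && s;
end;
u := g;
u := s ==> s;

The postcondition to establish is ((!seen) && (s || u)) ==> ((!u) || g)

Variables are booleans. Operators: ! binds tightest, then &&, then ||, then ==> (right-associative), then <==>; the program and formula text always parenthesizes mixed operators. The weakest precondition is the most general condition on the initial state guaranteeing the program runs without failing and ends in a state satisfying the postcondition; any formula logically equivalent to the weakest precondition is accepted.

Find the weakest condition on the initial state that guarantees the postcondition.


Working backward. After the program, ((!seen) && (s || u)) ==> ((!u) || g) must hold.
Before u := s ==> s: (!seen) ==> g
Before u := g: (!seen) ==> g
Then branch requires (!(g || (!u))) ==> g; else branch requires (!((!g) && s)) ==> g.
Before the if: ((seen ==> s) ==> ((!(g || (!u))) ==> g)) && ((!(seen ==> s)) ==> ((!((!g) && s)) ==> g))
Answer: WP = ((seen ==> s) ==> ((!(g || (!u))) ==> g)) && ((!(seen ==> s)) ==> ((!((!g) && s)) ==> g))


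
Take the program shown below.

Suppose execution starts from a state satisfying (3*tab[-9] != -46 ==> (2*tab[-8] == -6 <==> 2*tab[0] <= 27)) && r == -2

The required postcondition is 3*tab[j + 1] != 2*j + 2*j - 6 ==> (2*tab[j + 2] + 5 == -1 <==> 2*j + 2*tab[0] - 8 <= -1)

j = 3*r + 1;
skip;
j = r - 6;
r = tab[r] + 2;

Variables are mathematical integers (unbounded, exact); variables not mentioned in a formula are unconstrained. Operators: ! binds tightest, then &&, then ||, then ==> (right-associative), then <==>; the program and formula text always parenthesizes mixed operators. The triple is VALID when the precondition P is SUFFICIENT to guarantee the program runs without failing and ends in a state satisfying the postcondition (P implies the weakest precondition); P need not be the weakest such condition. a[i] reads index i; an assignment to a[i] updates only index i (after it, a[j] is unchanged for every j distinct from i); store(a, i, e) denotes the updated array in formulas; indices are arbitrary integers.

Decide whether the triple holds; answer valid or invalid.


Working backward. After the program, the postcondition 3*tab[j + 1] != 2*j + 2*j - 6 ==> (2*tab[j + 2] + 5 == -1 <==> 2*j + 2*tab[0] - 8 <= -1) must hold; in canonical form it is 3*tab[j + 1] != 4*j - 6 ==> (2*tab[j + 2] == -6 <==> 2*tab[0] + 2*j <= 7).
Before r := tab[r] + 2: 3*tab[j + 1] != 4*j - 6 ==> (2*tab[j + 2] == -6 <==> 2*tab[0] + 2*j <= 7)
Before j := r - 6: 3*tab[r - 5] != 4*r - 30 ==> (2*tab[r - 4] == -6 <==> 2*tab[0] + 2*r <= 19)
Before skip: 3*tab[r - 5] != 4*r - 30 ==> (2*tab[r - 4] == -6 <==> 2*tab[0] + 2*r <= 19)
Before j := 3*r + 1: 3*tab[r - 5] != 4*r - 30 ==> (2*tab[r - 4] == -6 <==> 2*tab[0] + 2*r <= 19)
The weakest precondition is 3*tab[r - 5] != 4*r - 30 ==> (2*tab[r - 4] == -6 <==> 2*tab[0] + 2*r <= 19).
Check whether (3*tab[-9] != -46 ==> (2*tab[-8] == -6 <==> 2*tab[0] <= 27)) && r == -2 implies it.
Countermodel: at the initial state r = -2, tab = {[-9] = 14, [-8] = 2, [-7] = 14, [-6] = -3, [0] = 14, elsewhere 14}, the precondition holds but the weakest precondition fails.
Answer: invalid


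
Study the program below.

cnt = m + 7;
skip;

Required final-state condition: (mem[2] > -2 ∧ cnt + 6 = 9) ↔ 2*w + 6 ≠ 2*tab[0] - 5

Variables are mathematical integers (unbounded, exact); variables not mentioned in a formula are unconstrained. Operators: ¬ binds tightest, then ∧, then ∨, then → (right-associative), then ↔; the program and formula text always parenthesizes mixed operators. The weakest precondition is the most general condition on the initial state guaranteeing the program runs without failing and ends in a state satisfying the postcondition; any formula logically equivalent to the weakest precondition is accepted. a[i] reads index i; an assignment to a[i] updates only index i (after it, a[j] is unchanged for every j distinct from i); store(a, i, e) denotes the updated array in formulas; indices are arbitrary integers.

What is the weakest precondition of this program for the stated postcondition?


Working backward. After the program, the postcondition (mem[2] > -2 ∧ cnt + 6 = 9) ↔ 2*w + 6 ≠ 2*tab[0] - 5 must hold; in canonical form it is (mem[2] > -2 ∧ cnt = 3) ↔ 2*w ≠ 2*tab[0] - 11.
Before skip: (mem[2] > -2 ∧ cnt = 3) ↔ 2*w ≠ 2*tab[0] - 11
Before cnt := m + 7: (mem[2] > -2 ∧ m = -4) ↔ 2*w ≠ 2*tab[0] - 11
Answer: WP = (mem[2] > -2 ∧ m = -4) ↔ 2*w ≠ 2*tab[0] - 11


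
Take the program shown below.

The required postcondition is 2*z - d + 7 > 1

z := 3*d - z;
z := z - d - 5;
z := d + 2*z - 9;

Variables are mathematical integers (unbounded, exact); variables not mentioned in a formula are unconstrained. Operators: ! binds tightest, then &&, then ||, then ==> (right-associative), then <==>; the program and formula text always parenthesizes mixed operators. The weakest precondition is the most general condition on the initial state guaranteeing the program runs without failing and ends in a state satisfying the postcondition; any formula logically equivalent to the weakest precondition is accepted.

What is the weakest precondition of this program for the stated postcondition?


Working backward. After the program, the postcondition 2*z - d + 7 > 1 must hold; in canonical form it is 2*z > d - 6.
Before z := d + 2*z - 9: d + 4*z > 12
Before z := z - d - 5: 4*z > 3*d + 32
Before z := 3*d - z: 9*d > 4*z + 32
Answer: WP = 9*d > 4*z + 32


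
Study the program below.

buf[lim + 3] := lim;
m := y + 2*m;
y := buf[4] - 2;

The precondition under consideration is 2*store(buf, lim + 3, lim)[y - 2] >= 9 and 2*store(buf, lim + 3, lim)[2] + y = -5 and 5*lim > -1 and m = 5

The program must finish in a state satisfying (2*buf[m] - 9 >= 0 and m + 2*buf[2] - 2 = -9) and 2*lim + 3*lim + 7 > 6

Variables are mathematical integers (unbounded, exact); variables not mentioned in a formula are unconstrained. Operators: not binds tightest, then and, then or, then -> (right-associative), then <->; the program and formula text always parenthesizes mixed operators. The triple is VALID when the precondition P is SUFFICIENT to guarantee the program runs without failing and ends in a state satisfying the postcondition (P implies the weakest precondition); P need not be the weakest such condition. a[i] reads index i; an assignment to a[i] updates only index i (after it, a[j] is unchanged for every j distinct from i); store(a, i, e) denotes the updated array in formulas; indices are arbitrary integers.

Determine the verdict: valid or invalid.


Working backward. After the program, the postcondition (2*buf[m] - 9 >= 0 and m + 2*buf[2] - 2 = -9) and 2*lim + 3*lim + 7 > 6 must hold; in canonical form it is 2*buf[m] >= 9 and 2*buf[2] + m = -7 and 5*lim > -1.
Before y := buf[4] - 2: 2*buf[m] >= 9 and 2*buf[2] + m = -7 and 5*lim > -1
Before m := y + 2*m: 2*buf[2*m + y] >= 9 and 2*buf[2] + 2*m + y = -7 and 5*lim > -1
Before buf[lim + 3] := lim: 2*store(buf, lim + 3, lim)[2*m + y] >= 9 and 2*store(buf, lim + 3, lim)[2] + 2*m + y = -7 and 5*lim > -1
The weakest precondition is 2*store(buf, lim + 3, lim)[2*m + y] >= 9 and 2*store(buf, lim + 3, lim)[2] + 2*m + y = -7 and 5*lim > -1.
Check whether 2*store(buf, lim + 3, lim)[y - 2] >= 9 and 2*store(buf, lim + 3, lim)[2] + y = -5 and 5*lim > -1 and m = 5 implies it.
Countermodel: at the initial state buf = {[-14087] = 5, [-14075] = 4, [2] = 7040, [3] = 4, elsewhere 4}, lim = 0, m = 5, y = -14085, the precondition holds but the weakest precondition fails.
Answer: invalid


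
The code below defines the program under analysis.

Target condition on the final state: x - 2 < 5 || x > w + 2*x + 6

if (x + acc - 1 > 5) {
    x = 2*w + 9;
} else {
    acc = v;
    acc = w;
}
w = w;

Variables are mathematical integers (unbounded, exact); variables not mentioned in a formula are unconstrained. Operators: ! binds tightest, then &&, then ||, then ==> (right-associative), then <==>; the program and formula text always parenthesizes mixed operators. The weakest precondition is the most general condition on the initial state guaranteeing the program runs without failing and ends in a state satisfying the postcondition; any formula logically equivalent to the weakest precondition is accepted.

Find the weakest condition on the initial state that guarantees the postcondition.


Working backward. After the program, the postcondition x - 2 < 5 || x > w + 2*x + 6 must hold; in canonical form it is x < 7 || w + x < -6.
Before w := w: x < 7 || w + x < -6
Then branch requires 2*w < -2 || 3*w < -15; else branch requires x < 7 || w + x < -6.
Before the if: (acc + x > 6 ==> (2*w < -2 || 3*w < -15)) && ((!(acc + x > 6)) ==> (x < 7 || w + x < -6))
Answer: WP = (acc + x > 6 ==> (2*w < -2 || 3*w < -15)) && ((!(acc + x > 6)) ==> (x < 7 || w + x < -6))


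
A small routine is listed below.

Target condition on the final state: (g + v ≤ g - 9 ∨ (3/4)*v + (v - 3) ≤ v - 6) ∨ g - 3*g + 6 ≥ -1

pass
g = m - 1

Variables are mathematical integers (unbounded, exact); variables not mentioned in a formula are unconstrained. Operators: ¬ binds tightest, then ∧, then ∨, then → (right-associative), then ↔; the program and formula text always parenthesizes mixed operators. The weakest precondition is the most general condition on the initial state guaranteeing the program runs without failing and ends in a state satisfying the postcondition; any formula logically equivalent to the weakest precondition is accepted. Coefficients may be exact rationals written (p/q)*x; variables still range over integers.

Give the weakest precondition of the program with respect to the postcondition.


Working backward. After the program, the postcondition (g + v ≤ g - 9 ∨ (3/4)*v + (v - 3) ≤ v - 6) ∨ g - 3*g + 6 ≥ -1 must hold; in canonical form it is v ≤ -9 ∨ (3/4)*v ≤ -3 ∨ 2*g ≤ 7.
Before g := m - 1: v ≤ -9 ∨ (3/4)*v ≤ -3 ∨ 2*m ≤ 9
Before skip: v ≤ -9 ∨ (3/4)*v ≤ -3 ∨ 2*m ≤ 9
Answer: WP = v ≤ -9 ∨ (3/4)*v ≤ -3 ∨ 2*m ≤ 9


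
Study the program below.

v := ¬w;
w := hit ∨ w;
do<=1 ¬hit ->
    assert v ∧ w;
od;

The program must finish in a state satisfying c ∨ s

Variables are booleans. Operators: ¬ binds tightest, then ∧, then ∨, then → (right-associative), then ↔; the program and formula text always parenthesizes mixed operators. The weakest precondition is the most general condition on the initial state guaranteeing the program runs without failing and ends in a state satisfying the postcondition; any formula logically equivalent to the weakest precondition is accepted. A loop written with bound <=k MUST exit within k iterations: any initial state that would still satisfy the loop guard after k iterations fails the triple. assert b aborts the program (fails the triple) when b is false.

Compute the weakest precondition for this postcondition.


Working backward. After the program, c ∨ s must hold.
Before the loop (bound <=1), unroll the exhaustion recursion (WP_0 = exit-now case; WP_j = one more guarded iteration, up to j = 1):
  WP_0: hit ∧ (c ∨ s)
  WP_1: ((¬hit) → (v ∧ w ∧ hit ∧ (c ∨ s))) ∧ (hit → (c ∨ s))
So before the loop: ((¬hit) → (v ∧ w ∧ hit ∧ (c ∨ s))) ∧ (hit → (c ∨ s))
Before w := hit ∨ w: ((¬hit) → (v ∧ (hit ∨ w) ∧ hit ∧ (c ∨ s))) ∧ (hit → (c ∨ s))
Before v := ¬w: ((¬hit) → ((¬w) ∧ (hit ∨ w) ∧ hit ∧ (c ∨ s))) ∧ (hit → (c ∨ s))
Answer: WP = ((¬hit) → ((¬w) ∧ (hit ∨ w) ∧ hit ∧ (c ∨ s))) ∧ (hit → (c ∨ s))


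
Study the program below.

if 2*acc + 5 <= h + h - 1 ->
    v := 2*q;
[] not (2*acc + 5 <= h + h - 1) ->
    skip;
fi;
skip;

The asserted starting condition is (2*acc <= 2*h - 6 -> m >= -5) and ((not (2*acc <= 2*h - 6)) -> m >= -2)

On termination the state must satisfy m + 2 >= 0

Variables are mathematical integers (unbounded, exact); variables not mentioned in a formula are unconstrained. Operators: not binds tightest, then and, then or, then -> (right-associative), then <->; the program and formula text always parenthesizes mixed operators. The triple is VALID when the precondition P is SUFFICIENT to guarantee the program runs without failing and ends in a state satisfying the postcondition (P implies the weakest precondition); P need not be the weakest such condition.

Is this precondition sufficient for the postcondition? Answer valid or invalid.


Working backward. After the program, the postcondition m + 2 >= 0 must hold; in canonical form it is m >= -2.
Before skip: m >= -2
Then branch requires m >= -2; else branch requires m >= -2.
Before the if: (2*acc <= 2*h - 6 -> m >= -2) and ((not (2*acc <= 2*h - 6)) -> m >= -2)
The weakest precondition is (2*acc <= 2*h - 6 -> m >= -2) and ((not (2*acc <= 2*h - 6)) -> m >= -2).
Check whether (2*acc <= 2*h - 6 -> m >= -5) and ((not (2*acc <= 2*h - 6)) -> m >= -2) implies it.
Countermodel: at the initial state acc = 0, h = 3, m = -3, the precondition holds but the weakest precondition fails.
Answer: invalid
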